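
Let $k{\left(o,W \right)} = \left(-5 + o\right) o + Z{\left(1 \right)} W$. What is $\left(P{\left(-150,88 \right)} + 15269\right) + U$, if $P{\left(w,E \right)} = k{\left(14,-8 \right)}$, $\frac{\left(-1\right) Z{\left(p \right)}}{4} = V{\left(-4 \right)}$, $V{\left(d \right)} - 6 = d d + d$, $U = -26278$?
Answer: $-10307$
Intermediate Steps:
$V{\left(d \right)} = 6 + d + d^{2}$ ($V{\left(d \right)} = 6 + \left(d d + d\right) = 6 + \left(d^{2} + d\right) = 6 + \left(d + d^{2}\right) = 6 + d + d^{2}$)
$Z{\left(p \right)} = -72$ ($Z{\left(p \right)} = - 4 \left(6 - 4 + \left(-4\right)^{2}\right) = - 4 \left(6 - 4 + 16\right) = \left(-4\right) 18 = -72$)
$k{\left(o,W \right)} = - 72 W + o \left(-5 + o\right)$ ($k{\left(o,W \right)} = \left(-5 + o\right) o - 72 W = o \left(-5 + o\right) - 72 W = - 72 W + o \left(-5 + o\right)$)
$P{\left(w,E \right)} = 702$ ($P{\left(w,E \right)} = 14^{2} - -576 - 70 = 196 + 576 - 70 = 702$)
$\left(P{\left(-150,88 \right)} + 15269\right) + U = \left(702 + 15269\right) - 26278 = 15971 - 26278 = -10307$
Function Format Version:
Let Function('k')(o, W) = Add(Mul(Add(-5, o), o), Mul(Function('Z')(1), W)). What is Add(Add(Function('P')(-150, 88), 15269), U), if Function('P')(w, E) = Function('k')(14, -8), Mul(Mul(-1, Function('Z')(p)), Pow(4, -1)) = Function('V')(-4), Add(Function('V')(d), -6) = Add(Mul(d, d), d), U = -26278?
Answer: -10307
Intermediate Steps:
Function('V')(d) = Add(6, d, Pow(d, 2)) (Function('V')(d) = Add(6, Add(Mul(d, d), d)) = Add(6, Add(Pow(d, 2), d)) = Add(6, Add(d, Pow(d, 2))) = Add(6, d, Pow(d, 2)))
Function('Z')(p) = -72 (Function('Z')(p) = Mul(-4, Add(6, -4, Pow(-4, 2))) = Mul(-4, Add(6, -4, 16)) = Mul(-4, 18) = -72)
Function('k')(o, W) = Add(Mul(-72, W), Mul(o, Add(-5, o))) (Function('k')(o, W) = Add(Mul(Add(-5, o), o), Mul(-72, W)) = Add(Mul(o, Add(-5, o)), Mul(-72, W)) = Add(Mul(-72, W), Mul(o, Add(-5, o))))
Function('P')(w, E) = 702 (Function('P')(w, E) = Add(Pow(14, 2), Mul(-72, -8), Mul(-5, 14)) = Add(196, 576, -70) = 702)
Add(Add(Function('P')(-150, 88), 15269), U) = Add(Add(702, 15269), -26278) = Add(15971, -26278) = -10307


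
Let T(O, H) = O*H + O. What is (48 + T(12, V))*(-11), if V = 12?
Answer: -2244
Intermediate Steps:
T(O, H) = O + H*O (T(O, H) = H*O + O = O + H*O)
(48 + T(12, V))*(-11) = (48 + 12*(1 + 12))*(-11) = (48 + 12*13)*(-11) = (48 + 156)*(-11) = 204*(-11) = -2244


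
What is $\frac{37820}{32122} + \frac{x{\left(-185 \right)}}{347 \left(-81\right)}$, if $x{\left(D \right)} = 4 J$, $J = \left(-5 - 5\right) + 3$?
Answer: $\frac{531953078}{451426527} \approx 1.1784$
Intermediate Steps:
$J = -7$ ($J = -10 + 3 = -7$)
$x{\left(D \right)} = -28$ ($x{\left(D \right)} = 4 \left(-7\right) = -28$)
$\frac{37820}{32122} + \frac{x{\left(-185 \right)}}{347 \left(-81\right)} = \frac{37820}{32122} - \frac{28}{347 \left(-81\right)} = 37820 \cdot \frac{1}{32122} - \frac{28}{-28107} = \frac{18910}{16061} - - \frac{28}{28107} = \frac{18910}{16061} + \frac{28}{28107} = \frac{531953078}{451426527}$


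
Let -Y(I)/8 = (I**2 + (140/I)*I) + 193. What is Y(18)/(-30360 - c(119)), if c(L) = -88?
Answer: 657/3784 ≈ 0.17363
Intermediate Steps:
Y(I) = -2664 - 8*I**2 (Y(I) = -8*((I**2 + (140/I)*I) + 193) = -8*((I**2 + 140) + 193) = -8*((140 + I**2) + 193) = -8*(333 + I**2) = -2664 - 8*I**2)
Y(18)/(-30360 - c(119)) = (-2664 - 8*18**2)/(-30360 - 1*(-88)) = (-2664 - 8*324)/(-30360 + 88) = (-2664 - 2592)/(-30272) = -5256*(-1/30272) = 657/3784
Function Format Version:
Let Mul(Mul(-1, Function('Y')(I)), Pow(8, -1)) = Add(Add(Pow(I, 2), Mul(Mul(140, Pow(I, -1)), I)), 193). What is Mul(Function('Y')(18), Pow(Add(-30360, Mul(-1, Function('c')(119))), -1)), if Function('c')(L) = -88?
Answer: Rational(657, 3784) ≈ 0.17363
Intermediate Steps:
Function('Y')(I) = Add(-2664, Mul(-8, Pow(I, 2))) (Function('Y')(I) = Mul(-8, Add(Add(Pow(I, 2), Mul(Mul(140, Pow(I, -1)), I)), 193)) = Mul(-8, Add(Add(Pow(I, 2), 140), 193)) = Mul(-8, Add(Add(140, Pow(I, 2)), 193)) = Mul(-8, Add(333, Pow(I, 2))) = Add(-2664, Mul(-8, Pow(I, 2))))
Mul(Function('Y')(18), Pow(Add(-30360, Mul(-1, Function('c')(119))), -1)) = Mul(Add(-2664, Mul(-8, Pow(18, 2))), Pow(Add(-30360, Mul(-1, -88)), -1)) = Mul(Add(-2664, Mul(-8, 324)), Pow(Add(-30360, 88), -1)) = Mul(Add(-2664, -2592), Pow(-30272, -1)) = Mul(-5256, Rational(-1, 30272)) = Rational(657, 3784)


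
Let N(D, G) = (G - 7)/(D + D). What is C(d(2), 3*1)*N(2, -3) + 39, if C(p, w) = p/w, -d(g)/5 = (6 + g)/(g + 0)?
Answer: 167/3 ≈ 55.667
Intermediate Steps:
d(g) = -5*(6 + g)/g (d(g) = -5*(6 + g)/(g + 0) = -5*(6 + g)/g)
N(D, G) = (-7 + G)/(2*D) (N(D, G) = (-7 + G)/((2*D)) = (-7 + G)*(1/(2*D)) = (-7 + G)/(2*D))
C(d(2), 3*1)*N(2, -3) + 39 = ((-5 - 30/2)/((3*1)))*((1/2)*(-7 - 3)/2) + 39 = ((-5 - 30*1/2)/3)*((1/2)*(1/2)*(-10)) + 39 = ((-5 - 15)*(1/3))*(-5/2) + 39 = -20*1/3*(-5/2) + 39 = -20/3*(-5/2) + 39 = 50/3 + 39 = 167/3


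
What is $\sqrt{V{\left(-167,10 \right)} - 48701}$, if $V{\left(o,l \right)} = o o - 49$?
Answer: $i \sqrt{20861} \approx 144.43 i$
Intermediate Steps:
$V{\left(o,l \right)} = -49 + o^{2}$ ($V{\left(o,l \right)} = o^{2} - 49 = -49 + o^{2}$)
$\sqrt{V{\left(-167,10 \right)} - 48701} = \sqrt{\left(-49 + \left(-167\right)^{2}\right) - 48701} = \sqrt{\left(-49 + 27889\right) - 48701} = \sqrt{27840 - 48701} = \sqrt{-20861} = i \sqrt{20861}$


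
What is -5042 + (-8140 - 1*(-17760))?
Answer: 4578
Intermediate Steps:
-5042 + (-8140 - 1*(-17760)) = -5042 + (-8140 + 17760) = -5042 + 9620 = 4578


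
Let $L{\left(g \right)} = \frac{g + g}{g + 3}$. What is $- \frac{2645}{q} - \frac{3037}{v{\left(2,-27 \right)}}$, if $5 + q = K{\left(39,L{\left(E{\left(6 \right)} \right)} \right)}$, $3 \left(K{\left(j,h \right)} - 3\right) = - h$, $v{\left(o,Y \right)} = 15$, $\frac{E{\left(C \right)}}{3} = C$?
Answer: $\frac{74353}{90} \approx 826.14$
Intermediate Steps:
$E{\left(C \right)} = 3 C$
$L{\left(g \right)} = \frac{2 g}{3 + g}$
$K{\left(j,h \right)} = 3 - \frac{h}{3}$ ($K{\left(j,h \right)} = 3 + \frac{\left(-1\right) h}{3} = 3 - \frac{h}{3}$)
$q = - \frac{18}{7}$ ($q = -5 + \left(3 - \frac{2 \cdot 3 \cdot 6 \frac{1}{3 + 3 \cdot 6}}{3}\right) = -5 + \left(3 - \frac{2 \cdot 18 \frac{1}{3 + 18}}{3}\right) = -5 + \left(3 - \frac{2 \cdot 18 \cdot \frac{1}{21}}{3}\right) = -5 + \left(3 - \frac{4}{7}\right) = -5 + \frac{17}{7} = - \frac{18}{7} \approx -2.5714$)
$- \frac{2645}{q} - \frac{3037}{v{\left(2,-27 \right)}} = - \frac{2645}{- \frac{18}{7}} - \frac{3037}{15} = \left(-2645\right) \left(- \frac{7}{18}\right) - \frac{3037}{15} = \frac{18515}{18} - \frac{3037}{15} = \frac{74353}{90}$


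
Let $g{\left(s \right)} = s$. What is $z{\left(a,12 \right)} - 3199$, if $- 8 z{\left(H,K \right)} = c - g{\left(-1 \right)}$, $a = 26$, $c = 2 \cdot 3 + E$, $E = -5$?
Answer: $- \frac{12797}{4} \approx -3199.3$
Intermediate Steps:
$c = 1$ ($c = 2 \cdot 3 - 5 = 6 - 5 = 1$)
$z{\left(H,K \right)} = - \frac{1}{4}$ ($z{\left(H,K \right)} = - \frac{1 - -1}{8} = - \frac{1 + 1}{8} = \left(- \frac{1}{8}\right) 2 = - \frac{1}{4}$)
$z{\left(a,12 \right)} - 3199 = - \frac{1}{4} - 3199 = - \frac{12797}{4}$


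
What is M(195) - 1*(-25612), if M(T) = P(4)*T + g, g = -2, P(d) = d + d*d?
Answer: 29510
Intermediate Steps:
P(d) = d + d**2
M(T) = -2 + 20*T (M(T) = (4*(1 + 4))*T - 2 = (4*5)*T - 2 = 20*T - 2 = -2 + 20*T)
M(195) - 1*(-25612) = (-2 + 20*195) - 1*(-25612) = (-2 + 3900) + 25612 = 3898 + 25612 = 29510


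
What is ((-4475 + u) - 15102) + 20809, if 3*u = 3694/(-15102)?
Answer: 27906649/22653 ≈ 1231.9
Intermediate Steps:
u = -1847/22653 (u = (3694/(-15102))/3 = (3694*(-1/15102))/3 = (⅓)*(-1847/7551) = -1847/22653 ≈ -0.081535)
((-4475 + u) - 15102) + 20809 = ((-4475 - 1847/22653) - 15102) + 20809 = (-101374022/22653 - 15102) + 20809 = -443479628/22653 + 20809 = 27906649/22653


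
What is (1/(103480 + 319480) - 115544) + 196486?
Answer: 34235228321/422960 ≈ 80942.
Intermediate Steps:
(1/(103480 + 319480) - 115544) + 196486 = (1/422960 - 115544) + 196486 = -48870490239/422960 + 196486 = 34235228321/422960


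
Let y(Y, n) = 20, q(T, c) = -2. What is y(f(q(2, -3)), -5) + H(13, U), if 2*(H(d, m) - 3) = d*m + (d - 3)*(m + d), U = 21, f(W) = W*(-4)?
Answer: 659/2 ≈ 329.50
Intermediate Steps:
f(W) = -4*W
H(d, m) = 3 + d*m/2 + (-3 + d)*(d + m)/2 (H(d, m) = 3 + (d*m + (d - 3)*(m + d))/2 = 3 + (d*m + (-3 + d)*(d + m))/2 = 3 + (d*m/2 + (-3 + d)*(d + m)/2) = 3 + d*m/2 + (-3 + d)*(d + m)/2)
y(f(q(2, -3)), -5) + H(13, U) = 20 + (3 + (½)*13² - 3/2*13 - 3/2*21 + 13*21) = 20 + (3 + (½)*169 - 39/2 - 63/2 + 273) = 20 + (3 + 169/2 - 39/2 - 63/2 + 273) = 20 + 619/2 = 659/2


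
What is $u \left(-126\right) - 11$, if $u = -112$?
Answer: $14101$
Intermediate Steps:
$u \left(-126\right) - 11 = \left(-112\right) \left(-126\right) - 11 = 14112 - 11 = 14101$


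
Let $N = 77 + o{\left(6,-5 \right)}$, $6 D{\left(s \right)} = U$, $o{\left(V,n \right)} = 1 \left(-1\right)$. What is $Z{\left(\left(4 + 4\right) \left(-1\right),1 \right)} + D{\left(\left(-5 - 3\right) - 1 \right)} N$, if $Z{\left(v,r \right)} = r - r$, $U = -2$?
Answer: $- \frac{76}{3} \approx -25.333$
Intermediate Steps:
$Z{\left(v,r \right)} = 0$
$o{\left(V,n \right)} = -1$
$D{\left(s \right)} = - \frac{1}{3}$ ($D{\left(s \right)} = \frac{1}{6} \left(-2\right) = - \frac{1}{3}$)
$N = 76$ ($N = 77 - 1 = 76$)
$Z{\left(\left(4 + 4\right) \left(-1\right),1 \right)} + D{\left(\left(-5 - 3\right) - 1 \right)} N = 0 - \frac{76}{3} = - \frac{76}{3}$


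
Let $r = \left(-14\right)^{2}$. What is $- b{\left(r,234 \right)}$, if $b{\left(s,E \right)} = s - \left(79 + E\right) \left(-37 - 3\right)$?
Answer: $-12716$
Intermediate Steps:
$r = 196$
$b{\left(s,E \right)} = 3160 + s + 40 E$ ($b{\left(s,E \right)} = s - \left(79 + E\right) \left(-40\right) = s - \left(-3160 - 40 E\right) = s + \left(3160 + 40 E\right) = 3160 + s + 40 E$)
$- b{\left(r,234 \right)} = - (3160 + 196 + 40 \cdot 234) = - (3160 + 196 + 9360) = \left(-1\right) 12716 = -12716$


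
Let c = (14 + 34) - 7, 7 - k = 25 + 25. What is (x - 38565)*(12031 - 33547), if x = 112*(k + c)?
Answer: 834584124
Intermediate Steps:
k = -43 (k = 7 - (25 + 25) = 7 - 1*50 = 7 - 50 = -43)
c = 41 (c = 48 - 7 = 41)
x = -224 (x = 112*(-43 + 41) = 112*(-2) = -224)
(x - 38565)*(12031 - 33547) = (-224 - 38565)*(12031 - 33547) = -38789*(-21516) = 834584124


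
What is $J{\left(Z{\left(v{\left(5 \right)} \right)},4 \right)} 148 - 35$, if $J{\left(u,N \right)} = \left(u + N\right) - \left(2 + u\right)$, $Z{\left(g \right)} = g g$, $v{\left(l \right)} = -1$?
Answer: $261$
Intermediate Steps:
$Z{\left(g \right)} = g^{2}$
$J{\left(u,N \right)} = -2 + N$ ($J{\left(u,N \right)} = \left(N + u\right) - \left(2 + u\right) = -2 + N$)
$J{\left(Z{\left(v{\left(5 \right)} \right)},4 \right)} 148 - 35 = \left(-2 + 4\right) 148 - 35 = 2 \cdot 148 - 35 = 296 - 35 = 261$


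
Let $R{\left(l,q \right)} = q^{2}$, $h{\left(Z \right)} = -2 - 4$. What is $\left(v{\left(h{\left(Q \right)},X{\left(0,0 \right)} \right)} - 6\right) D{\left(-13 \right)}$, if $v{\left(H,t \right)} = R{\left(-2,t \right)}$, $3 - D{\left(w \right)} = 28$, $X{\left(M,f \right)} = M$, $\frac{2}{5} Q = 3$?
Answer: $150$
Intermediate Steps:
$Q = \frac{15}{2}$ ($Q = \frac{5}{2} \cdot 3 = \frac{15}{2} \approx 7.5$)
$D{\left(w \right)} = -25$ ($D{\left(w \right)} = 3 - 28 = -25$)
$h{\left(Z \right)} = -6$
$v{\left(H,t \right)} = t^{2}$
$\left(v{\left(h{\left(Q \right)},X{\left(0,0 \right)} \right)} - 6\right) D{\left(-13 \right)} = \left(0^{2} - 6\right) \left(-25\right) = \left(0 - 6\right) \left(-25\right) = \left(-6\right) \left(-25\right) = 150$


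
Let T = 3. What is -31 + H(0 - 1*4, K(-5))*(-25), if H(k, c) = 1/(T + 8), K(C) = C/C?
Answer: -366/11 ≈ -33.273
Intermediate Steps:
K(C) = 1
H(k, c) = 1/11 (H(k, c) = 1/(3 + 8) = 1/11)
-31 + H(0 - 1*4, K(-5))*(-25) = -31 + (1/11)*(-25) = -31 - 25/11 = -366/11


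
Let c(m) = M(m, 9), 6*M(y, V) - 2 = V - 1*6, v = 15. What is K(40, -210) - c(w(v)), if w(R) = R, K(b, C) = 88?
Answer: 523/6 ≈ 87.167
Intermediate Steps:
M(y, V) = -⅔ + V/6 (M(y, V) = ⅓ + (V - 1*6)/6 = ⅓ + (V - 6)/6 = ⅓ + (-6 + V)/6 = ⅓ + (-1 + V/6) = -⅔ + V/6)
c(m) = ⅚ (c(m) = -⅔ + (⅙)*9 = -⅔ + 3/2 = ⅚)
K(40, -210) - c(w(v)) = 88 - 1*⅚ = 88 - ⅚ = 523/6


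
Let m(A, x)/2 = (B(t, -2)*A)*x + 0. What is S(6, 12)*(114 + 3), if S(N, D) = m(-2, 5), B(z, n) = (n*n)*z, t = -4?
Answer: 37440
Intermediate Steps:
B(z, n) = z*n² (B(z, n) = n²*z = z*n²)
m(A, x) = -32*A*x (m(A, x) = 2*(((-4*(-2)²)*A)*x + 0) = 2*(((-4*4)*A)*x + 0) = 2*((-16*A)*x + 0) = 2*(-16*A*x + 0) = 2*(-16*A*x) = -32*A*x)
S(N, D) = 320 (S(N, D) = -32*(-2)*5 = 320)
S(6, 12)*(114 + 3) = 320*(114 + 3) = 320*117 = 37440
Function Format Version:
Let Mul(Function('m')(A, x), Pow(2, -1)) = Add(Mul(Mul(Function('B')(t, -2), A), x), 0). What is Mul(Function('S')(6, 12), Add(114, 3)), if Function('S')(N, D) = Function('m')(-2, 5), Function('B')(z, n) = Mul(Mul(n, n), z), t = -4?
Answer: 37440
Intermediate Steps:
Function('B')(z, n) = Mul(z, Pow(n, 2)) (Function('B')(z, n) = Mul(Pow(n, 2), z) = Mul(z, Pow(n, 2)))
Function('m')(A, x) = Mul(-32, A, x) (Function('m')(A, x) = Mul(2, Add(Mul(Mul(Mul(-4, Pow(-2, 2)), A), x), 0)) = Mul(2, Add(Mul(Mul(Mul(-4, 4), A), x), 0)) = Mul(2, Add(Mul(Mul(-16, A), x), 0)) = Mul(2, Add(Mul(-16, A, x), 0)) = Mul(2, Mul(-16, A, x)) = Mul(-32, A, x))
Function('S')(N, D) = 320 (Function('S')(N, D) = Mul(-32, -2, 5) = 320)
Mul(Function('S')(6, 12), Add(114, 3)) = Mul(320, Add(114, 3)) = Mul(320, 117) = 37440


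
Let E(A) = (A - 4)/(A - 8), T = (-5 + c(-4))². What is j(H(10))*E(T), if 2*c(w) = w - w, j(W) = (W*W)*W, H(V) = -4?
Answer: -1344/17 ≈ -79.059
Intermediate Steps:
j(W) = W³ (j(W) = W²*W = W³)
c(w) = 0 (c(w) = (w - w)/2 = (½)*0 = 0)
T = 25 (T = (-5 + 0)² = (-5)² = 25)
E(A) = (-4 + A)/(-8 + A)
j(H(10))*E(T) = (-4)³*((-4 + 25)/(-8 + 25)) = -64*21/17 = -1344/17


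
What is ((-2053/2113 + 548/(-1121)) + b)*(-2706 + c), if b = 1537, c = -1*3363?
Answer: -22074112567416/2368673 ≈ -9.3192e+6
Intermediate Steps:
c = -3363
((-2053/2113 + 548/(-1121)) + b)*(-2706 + c) = ((-2053/2113 + 548/(-1121)) + 1537)*(-2706 - 3363) = ((-2053*1/2113 + 548*(-1/1121)) + 1537)*(-6069) = ((-2053/2113 - 548/1121) + 1537)*(-6069) = (-3459337/2368673 + 1537)*(-6069) = (3637191064/2368673)*(-6069) = -22074112567416/2368673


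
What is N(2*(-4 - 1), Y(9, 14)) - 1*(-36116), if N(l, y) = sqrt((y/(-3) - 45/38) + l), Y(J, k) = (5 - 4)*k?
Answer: 36116 + I*sqrt(205998)/114 ≈ 36116.0 + 3.9813*I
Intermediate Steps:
Y(J, k) = k (Y(J, k) = 1*k = k)
N(l, y) = sqrt(-45/38 + l - y/3) (N(l, y) = sqrt((y*(-1/3) - 45*1/38) + l) = sqrt((-y/3 - 45/38) + l) = sqrt((-45/38 - y/3) + l) = sqrt(-45/38 + l - y/3))
N(2*(-4 - 1), Y(9, 14)) - 1*(-36116) = sqrt(-15390 - 4332*14 + 12996*(2*(-4 - 1)))/114 - 1*(-36116) = sqrt(-15390 - 60648 + 12996*(2*(-5)))/114 + 36116 = sqrt(-15390 - 60648 + 12996*(-10))/114 + 36116 = sqrt(-15390 - 60648 - 129960)/114 + 36116 = sqrt(-205998)/114 + 36116 = (I*sqrt(205998))/114 + 36116 = I*sqrt(205998)/114 + 36116 = 36116 + I*sqrt(205998)/114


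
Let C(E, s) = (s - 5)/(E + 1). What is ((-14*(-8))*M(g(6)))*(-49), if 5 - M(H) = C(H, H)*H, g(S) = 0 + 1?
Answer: -38416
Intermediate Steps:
C(E, s) = (-5 + s)/(1 + E)
g(S) = 1
M(H) = 5 - H*(-5 + H)/(1 + H) (M(H) = 5 - (-5 + H)/(1 + H)*H = 5 - H*(-5 + H)/(1 + H))
((-14*(-8))*M(g(6)))*(-49) = ((-14*(-8))*((5 - 1*1² + 10*1)/(1 + 1)))*(-49) = (112*((5 - 1*1 + 10)/2))*(-49) = (112*((5 - 1 + 10)/2))*(-49) = (112*((½)*14))*(-49) = (112*7)*(-49) = 784*(-49) = -38416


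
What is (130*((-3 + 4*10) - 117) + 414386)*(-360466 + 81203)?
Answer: -112818342318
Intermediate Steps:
(130*((-3 + 4*10) - 117) + 414386)*(-360466 + 81203) = (130*((-3 + 40) - 117) + 414386)*(-279263) = (130*(37 - 117) + 414386)*(-279263) = (130*(-80) + 414386)*(-279263) = (-10400 + 414386)*(-279263) = 403986*(-279263) = -112818342318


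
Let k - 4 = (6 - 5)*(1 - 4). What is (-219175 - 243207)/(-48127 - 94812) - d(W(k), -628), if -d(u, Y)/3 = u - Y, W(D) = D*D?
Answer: 270188275/142939 ≈ 1890.2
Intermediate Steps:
k = 1 (k = 4 + (6 - 5)*(1 - 4) = 4 + 1*(-3) = 4 - 3 = 1)
W(D) = D**2
d(u, Y) = -3*u + 3*Y (d(u, Y) = -3*(u - Y) = -3*u + 3*Y)
(-219175 - 243207)/(-48127 - 94812) - d(W(k), -628) = (-219175 - 243207)/(-48127 - 94812) - (-3*1**2 + 3*(-628)) = -462382/(-142939) - (-3*1 - 1884) = -462382*(-1/142939) - (-3 - 1884) = 462382/142939 - 1*(-1887) = 462382/142939 + 1887 = 270188275/142939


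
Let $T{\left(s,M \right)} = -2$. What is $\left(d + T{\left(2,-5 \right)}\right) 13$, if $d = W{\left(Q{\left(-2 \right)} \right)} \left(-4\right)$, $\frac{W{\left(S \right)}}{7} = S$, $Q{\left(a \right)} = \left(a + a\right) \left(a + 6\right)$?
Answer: $5798$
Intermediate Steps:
$Q{\left(a \right)} = 2 a \left(6 + a\right)$
$W{\left(S \right)} = 7 S$
$d = 448$ ($d = 7 \cdot 2 \left(-2\right) \left(6 - 2\right) \left(-4\right) = 7 \cdot 2 \left(-2\right) 4 \left(-4\right) = 7 \left(-16\right) \left(-4\right) = \left(-112\right) \left(-4\right) = 448$)
$\left(d + T{\left(2,-5 \right)}\right) 13 = \left(448 - 2\right) 13 = 446 \cdot 13 = 5798$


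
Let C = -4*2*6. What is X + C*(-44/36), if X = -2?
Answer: 170/3 ≈ 56.667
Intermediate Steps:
C = -48 (C = -8*6 = -48)
X + C*(-44/36) = -2 - (-2112)/36 = -2 - 48*(-11/9) = -2 + 176/3 = 170/3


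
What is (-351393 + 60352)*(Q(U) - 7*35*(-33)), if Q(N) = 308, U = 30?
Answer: -2442707113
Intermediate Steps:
(-351393 + 60352)*(Q(U) - 7*35*(-33)) = (-351393 + 60352)*(308 - 7*35*(-33)) = -291041*(308 - 245*(-33)) = -291041*(308 + 8085) = -291041*8393 = -2442707113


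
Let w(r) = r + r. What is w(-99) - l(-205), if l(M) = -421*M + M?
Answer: -86298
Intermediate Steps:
w(r) = 2*r
l(M) = -420*M
w(-99) - l(-205) = 2*(-99) - (-420)*(-205) = -198 - 1*86100 = -198 - 86100 = -86298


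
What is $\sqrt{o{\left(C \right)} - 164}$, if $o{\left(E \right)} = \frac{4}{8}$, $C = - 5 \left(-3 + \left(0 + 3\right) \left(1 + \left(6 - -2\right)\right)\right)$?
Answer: $\frac{i \sqrt{654}}{2} \approx 12.787 i$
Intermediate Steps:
$C = -120$ ($C = - 5 \left(-3 + 3 \left(1 + \left(6 + 2\right)\right)\right) = - 5 \left(-3 + 3 \left(1 + 8\right)\right) = - 5 \left(-3 + 3 \cdot 9\right) = - 5 \left(-3 + 27\right) = \left(-5\right) 24 = -120$)
$o{\left(E \right)} = \frac{1}{2}$ ($o{\left(E \right)} = 4 \cdot \frac{1}{8} = \frac{1}{2}$)
$\sqrt{o{\left(C \right)} - 164} = \sqrt{\frac{1}{2} - 164} = \sqrt{- \frac{327}{2}} = \frac{i \sqrt{654}}{2}$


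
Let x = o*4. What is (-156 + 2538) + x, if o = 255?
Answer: 3402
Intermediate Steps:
x = 1020 (x = 255*4 = 1020)
(-156 + 2538) + x = (-156 + 2538) + 1020 = 2382 + 1020 = 3402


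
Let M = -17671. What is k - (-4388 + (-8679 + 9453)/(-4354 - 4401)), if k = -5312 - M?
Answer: 146620759/8755 ≈ 16747.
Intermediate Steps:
k = 12359 (k = -5312 - 1*(-17671) = -5312 + 17671 = 12359)
k - (-4388 + (-8679 + 9453)/(-4354 - 4401)) = 12359 - (-4388 + (-8679 + 9453)/(-4354 - 4401)) = 12359 - (-4388 + 774/(-8755)) = 12359 - (-4388 + 774*(-1/8755)) = 12359 - (-4388 - 774/8755) = 12359 - 1*(-38417714/8755) = 12359 + 38417714/8755 = 146620759/8755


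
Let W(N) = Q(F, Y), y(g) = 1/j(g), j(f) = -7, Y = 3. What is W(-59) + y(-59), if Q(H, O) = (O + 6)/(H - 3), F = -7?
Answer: -73/70 ≈ -1.0429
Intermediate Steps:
y(g) = -⅐ (y(g) = 1/(-7) = -⅐)
Q(H, O) = (6 + O)/(-3 + H)
W(N) = -9/10 (W(N) = (6 + 3)/(-3 - 7) = 9/(-10) = -⅒*9 = -9/10)
W(-59) + y(-59) = -9/10 - ⅐ = -73/70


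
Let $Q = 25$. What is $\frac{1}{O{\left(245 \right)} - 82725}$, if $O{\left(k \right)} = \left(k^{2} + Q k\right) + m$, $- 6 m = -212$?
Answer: $- \frac{3}{49619} \approx -6.0461 \cdot 10^{-5}$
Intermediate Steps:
$m = \frac{106}{3}$ ($m = \left(- \frac{1}{6}\right) \left(-212\right) = \frac{106}{3} \approx 35.333$)
$O{\left(k \right)} = \frac{106}{3} + k^{2} + 25 k$ ($O{\left(k \right)} = \left(k^{2} + 25 k\right) + \frac{106}{3} = \frac{106}{3} + k^{2} + 25 k$)
$\frac{1}{O{\left(245 \right)} - 82725} = \frac{1}{\left(\frac{106}{3} + 245^{2} + 25 \cdot 245\right) - 82725} = \frac{1}{\left(\frac{106}{3} + 60025 + 6125\right) - 82725} = \frac{1}{\frac{198556}{3} - 82725} = \frac{1}{- \frac{49619}{3}} = - \frac{3}{49619}$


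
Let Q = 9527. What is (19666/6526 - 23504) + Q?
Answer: -45597118/3263 ≈ -13974.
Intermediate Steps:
(19666/6526 - 23504) + Q = (19666/6526 - 23504) + 9527 = (19666*(1/6526) - 23504) + 9527 = (9833/3263 - 23504) + 9527 = -76683719/3263 + 9527 = -45597118/3263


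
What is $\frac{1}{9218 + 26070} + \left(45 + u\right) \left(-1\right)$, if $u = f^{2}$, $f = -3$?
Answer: $- \frac{1905551}{35288} \approx -54.0$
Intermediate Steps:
$u = 9$ ($u = \left(-3\right)^{2} = 9$)
$\frac{1}{9218 + 26070} + \left(45 + u\right) \left(-1\right) = \frac{1}{9218 + 26070} + \left(45 + 9\right) \left(-1\right) = \frac{1}{35288} + 54 \left(-1\right) = \frac{1}{35288} - 54 = - \frac{1905551}{35288}$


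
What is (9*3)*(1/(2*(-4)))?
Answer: -27/8 ≈ -3.3750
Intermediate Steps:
(9*3)*(1/(2*(-4))) = 27*((½)*(-¼)) = 27*(-⅛) = -27/8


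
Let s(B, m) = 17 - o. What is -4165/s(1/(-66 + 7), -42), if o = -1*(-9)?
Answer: -4165/8 ≈ -520.63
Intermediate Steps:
o = 9
s(B, m) = 8 (s(B, m) = 17 - 1*9 = 17 - 9 = 8)
-4165/s(1/(-66 + 7), -42) = -4165/8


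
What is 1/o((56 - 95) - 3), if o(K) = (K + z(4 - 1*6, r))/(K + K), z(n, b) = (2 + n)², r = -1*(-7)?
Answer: 2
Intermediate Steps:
r = 7
o(K) = ½ (o(K) = (K + (2 + (4 - 1*6))²)/(K + K) = (K + (2 + (4 - 6))²)/((2*K)) = (K + (2 - 2)²)*(1/(2*K)) = (K + 0²)*(1/(2*K)) = (K + 0)*(1/(2*K)) = K*(1/(2*K)) = ½)
1/o((56 - 95) - 3) = 1/(½) = 2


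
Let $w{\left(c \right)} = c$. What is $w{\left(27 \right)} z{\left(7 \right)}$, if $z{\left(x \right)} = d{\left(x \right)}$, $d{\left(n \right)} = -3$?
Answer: $-81$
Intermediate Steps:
$z{\left(x \right)} = -3$
$w{\left(27 \right)} z{\left(7 \right)} = 27 \left(-3\right) = -81$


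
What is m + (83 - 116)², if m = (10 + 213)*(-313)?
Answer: -68710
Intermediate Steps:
m = -69799 (m = 223*(-313) = -69799)
m + (83 - 116)² = -69799 + (83 - 116)² = -69799 + (-33)² = -69799 + 1089 = -68710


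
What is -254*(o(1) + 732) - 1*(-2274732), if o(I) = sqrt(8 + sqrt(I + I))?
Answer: 2088804 - 254*sqrt(8 + sqrt(2)) ≈ 2.0880e+6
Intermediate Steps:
o(I) = sqrt(8 + sqrt(2)*sqrt(I)) (o(I) = sqrt(8 + sqrt(2*I)) = sqrt(8 + sqrt(2)*sqrt(I)))
-254*(o(1) + 732) - 1*(-2274732) = -254*(sqrt(8 + sqrt(2)*sqrt(1)) + 732) - 1*(-2274732) = -254*(sqrt(8 + sqrt(2)*1) + 732) + 2274732 = -254*(sqrt(8 + sqrt(2)) + 732) + 2274732 = -254*(732 + sqrt(8 + sqrt(2))) + 2274732 = (-185928 - 254*sqrt(8 + sqrt(2))) + 2274732 = 2088804 - 254*sqrt(8 + sqrt(2))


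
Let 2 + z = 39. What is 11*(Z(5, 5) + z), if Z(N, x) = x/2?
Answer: 869/2 ≈ 434.50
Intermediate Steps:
Z(N, x) = x/2 (Z(N, x) = x*(½) = x/2)
z = 37 (z = -2 + 39 = 37)
11*(Z(5, 5) + z) = 11*((½)*5 + 37) = 11*(5/2 + 37) = 11*(79/2) = 869/2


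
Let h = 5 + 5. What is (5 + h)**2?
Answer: 225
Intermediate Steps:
h = 10
(5 + h)**2 = (5 + 10)**2 = 15**2 = 225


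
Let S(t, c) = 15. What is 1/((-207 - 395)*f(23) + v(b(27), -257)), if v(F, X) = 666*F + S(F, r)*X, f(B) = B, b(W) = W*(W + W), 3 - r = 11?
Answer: 1/953327 ≈ 1.0490e-6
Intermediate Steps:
r = -8 (r = 3 - 1*11 = 3 - 11 = -8)
b(W) = 2*W² (b(W) = W*(2*W) = 2*W²)
v(F, X) = 15*X + 666*F (v(F, X) = 666*F + 15*X = 15*X + 666*F)
1/((-207 - 395)*f(23) + v(b(27), -257)) = 1/((-207 - 395)*23 + (15*(-257) + 666*(2*27²))) = 1/(-602*23 + (-3855 + 666*(2*729))) = 1/(-13846 + (-3855 + 666*1458)) = 1/(-13846 + (-3855 + 971028)) = 1/(-13846 + 967173) = 1/953327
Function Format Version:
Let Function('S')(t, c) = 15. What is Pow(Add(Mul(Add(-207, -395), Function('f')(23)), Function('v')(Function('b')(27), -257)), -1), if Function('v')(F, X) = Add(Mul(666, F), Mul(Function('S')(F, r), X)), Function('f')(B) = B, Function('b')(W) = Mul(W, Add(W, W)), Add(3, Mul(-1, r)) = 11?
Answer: Rational(1, 953327) ≈ 1.0490e-6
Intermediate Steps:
r = -8 (r = Add(3, Mul(-1, 11)) = Add(3, -11) = -8)
Function('b')(W) = Mul(2, Pow(W, 2)) (Function('b')(W) = Mul(W, Mul(2, W)) = Mul(2, Pow(W, 2)))
Function('v')(F, X) = Add(Mul(15, X), Mul(666, F)) (Function('v')(F, X) = Add(Mul(666, F), Mul(15, X)) = Add(Mul(15, X), Mul(666, F)))
Pow(Add(Mul(Add(-207, -395), Function('f')(23)), Function('v')(Function('b')(27), -257)), -1) = Pow(Add(Mul(Add(-207, -395), 23), Add(Mul(15, -257), Mul(666, Mul(2, Pow(27, 2))))), -1) = Pow(Add(Mul(-602, 23), Add(-3855, Mul(666, Mul(2, 729)))), -1) = Pow(Add(-13846, Add(-3855, Mul(666, 1458))), -1) = Pow(Add(-13846, Add(-3855, 971028)), -1) = Pow(Add(-13846, 967173), -1) = Pow(953327, -1) = Rational(1, 953327)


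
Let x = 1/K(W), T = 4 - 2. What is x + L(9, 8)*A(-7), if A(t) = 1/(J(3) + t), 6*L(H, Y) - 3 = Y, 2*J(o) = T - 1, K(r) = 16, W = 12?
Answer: -137/624 ≈ -0.21955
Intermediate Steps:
T = 2
J(o) = ½ (J(o) = (2 - 1)/2 = (½)*1 = ½)
L(H, Y) = ½ + Y/6
A(t) = 1/(½ + t)
x = 1/16 ≈ 0.062500
x + L(9, 8)*A(-7) = 1/16 + (½ + (⅙)*8)*(2/(1 + 2*(-7))) = 1/16 + (½ + 4/3)*(2/(1 - 14)) = 1/16 + 11*(2/(-13))/6 = 1/16 + 11*(2*(-1/13))/6 = 1/16 + (11/6)*(-2/13) = 1/16 - 11/39 = -137/624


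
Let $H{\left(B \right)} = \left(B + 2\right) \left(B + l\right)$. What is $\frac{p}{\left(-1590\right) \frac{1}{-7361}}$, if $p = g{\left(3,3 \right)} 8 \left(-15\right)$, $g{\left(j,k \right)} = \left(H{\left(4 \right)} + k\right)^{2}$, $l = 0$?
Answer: $- \frac{21464676}{53} \approx -4.0499 \cdot 10^{5}$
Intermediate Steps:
$H{\left(B \right)} = B \left(2 + B\right)$ ($H{\left(B \right)} = \left(B + 2\right) \left(B + 0\right) = \left(2 + B\right) B = B \left(2 + B\right)$)
$g{\left(j,k \right)} = \left(24 + k\right)^{2}$ ($g{\left(j,k \right)} = \left(4 \left(2 + 4\right) + k\right)^{2} = \left(4 \cdot 6 + k\right)^{2} = \left(24 + k\right)^{2}$)
$p = -87480$ ($p = \left(24 + 3\right)^{2} \cdot 8 \left(-15\right) = 27^{2} \cdot 8 \left(-15\right) = 729 \cdot 8 \left(-15\right) = 5832 \left(-15\right) = -87480$)
$\frac{p}{\left(-1590\right) \frac{1}{-7361}} = - \frac{87480}{\left(-1590\right) \frac{1}{-7361}} = - \frac{87480}{\left(-1590\right) \left(- \frac{1}{7361}\right)} = - \frac{87480}{\frac{1590}{7361}} = \left(-87480\right) \frac{7361}{1590} = - \frac{21464676}{53}$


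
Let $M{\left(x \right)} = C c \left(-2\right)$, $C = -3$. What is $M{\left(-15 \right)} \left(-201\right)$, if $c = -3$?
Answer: $3618$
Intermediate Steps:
$M{\left(x \right)} = -18$ ($M{\left(x \right)} = \left(-3\right) \left(-3\right) \left(-2\right) = 9 \left(-2\right) = -18$)
$M{\left(-15 \right)} \left(-201\right) = \left(-18\right) \left(-201\right) = 3618$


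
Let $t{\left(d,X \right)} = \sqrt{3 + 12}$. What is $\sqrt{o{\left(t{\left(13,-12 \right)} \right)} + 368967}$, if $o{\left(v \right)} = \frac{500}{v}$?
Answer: $\frac{\sqrt{3320703 + 300 \sqrt{15}}}{3} \approx 607.53$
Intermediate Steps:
$t{\left(d,X \right)} = \sqrt{15}$
$\sqrt{o{\left(t{\left(13,-12 \right)} \right)} + 368967} = \sqrt{\frac{500}{\sqrt{15}} + 368967} = \sqrt{500 \frac{\sqrt{15}}{15} + 368967} = \sqrt{\frac{100 \sqrt{15}}{3} + 368967} = \sqrt{368967 + \frac{100 \sqrt{15}}{3}}$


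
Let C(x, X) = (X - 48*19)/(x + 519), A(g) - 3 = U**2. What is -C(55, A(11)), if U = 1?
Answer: 454/287 ≈ 1.5819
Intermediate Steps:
A(g) = 4 (A(g) = 3 + 1**2 = 3 + 1 = 4)
C(x, X) = (-912 + X)/(519 + x) (C(x, X) = (X - 912)/(519 + x) = (-912 + X)/(519 + x))
-C(55, A(11)) = -(-912 + 4)/(519 + 55) = -(-908)/574 = -1*(-454/287) = 454/287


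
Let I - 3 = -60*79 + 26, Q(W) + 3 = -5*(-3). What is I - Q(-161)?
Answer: -4723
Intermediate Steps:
Q(W) = 12 (Q(W) = -3 - 5*(-3) = -3 + 15 = 12)
I = -4711 (I = 3 + (-60*79 + 26) = 3 + (-4740 + 26) = 3 - 4714 = -4711)
I - Q(-161) = -4711 - 1*12 = -4711 - 12 = -4723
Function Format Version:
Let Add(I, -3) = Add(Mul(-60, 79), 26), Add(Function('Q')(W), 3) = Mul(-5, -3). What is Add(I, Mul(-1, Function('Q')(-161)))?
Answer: -4723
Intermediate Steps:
Function('Q')(W) = 12 (Function('Q')(W) = Add(-3, Mul(-5, -3)) = Add(-3, 15) = 12)
I = -4711 (I = Add(3, Add(Mul(-60, 79), 26)) = Add(3, Add(-4740, 26)) = Add(3, -4714) = -4711)
Add(I, Mul(-1, Function('Q')(-161))) = Add(-4711, Mul(-1, 12)) = Add(-4711, -12) = -4723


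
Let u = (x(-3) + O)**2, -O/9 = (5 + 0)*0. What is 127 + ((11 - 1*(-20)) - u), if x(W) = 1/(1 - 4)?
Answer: 1421/9 ≈ 157.89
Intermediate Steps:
O = 0 (O = -9*(5 + 0)*0 = -45*0 = -9*0 = 0)
x(W) = -1/3 (x(W) = 1/(-3) = -1/3)
u = 1/9 (u = (-1/3 + 0)**2 = (-1/3)**2 = 1/9 ≈ 0.11111)
127 + ((11 - 1*(-20)) - u) = 127 + ((11 - 1*(-20)) - 1*1/9) = 127 + ((11 + 20) - 1/9) = 127 + (31 - 1/9) = 127 + 278/9 = 1421/9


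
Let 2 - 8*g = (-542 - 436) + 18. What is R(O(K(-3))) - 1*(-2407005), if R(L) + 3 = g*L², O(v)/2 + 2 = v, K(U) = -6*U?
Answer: 2530138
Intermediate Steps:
O(v) = -4 + 2*v
g = 481/4 (g = ¼ - ((-542 - 436) + 18)/8 = ¼ - (-978 + 18)/8 = ¼ - ⅛*(-960) = ¼ + 120 = 481/4 ≈ 120.25)
R(L) = -3 + 481*L²/4
R(O(K(-3))) - 1*(-2407005) = (-3 + 481*(-4 + 2*(-6*(-3)))²/4) - 1*(-2407005) = (-3 + 481*(-4 + 2*18)²/4) + 2407005 = (-3 + 481*(-4 + 36)²/4) + 2407005 = (-3 + (481/4)*32²) + 2407005 = (-3 + (481/4)*1024) + 2407005 = (-3 + 123136) + 2407005 = 123133 + 2407005 = 2530138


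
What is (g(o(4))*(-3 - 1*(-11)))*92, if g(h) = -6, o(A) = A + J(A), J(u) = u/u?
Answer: -4416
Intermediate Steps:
J(u) = 1
o(A) = 1 + A (o(A) = A + 1 = 1 + A)
(g(o(4))*(-3 - 1*(-11)))*92 = -6*(-3 - 1*(-11))*92 = -6*(-3 + 11)*92 = -6*8*92 = -48*92 = -4416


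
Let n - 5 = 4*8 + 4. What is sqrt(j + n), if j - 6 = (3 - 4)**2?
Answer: 4*sqrt(3) ≈ 6.9282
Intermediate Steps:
j = 7 (j = 6 + (3 - 4)**2 = 6 + (-1)**2 = 6 + 1 = 7)
n = 41 (n = 5 + (4*8 + 4) = 5 + (32 + 4) = 5 + 36 = 41)
sqrt(j + n) = sqrt(7 + 41) = sqrt(48) = 4*sqrt(3)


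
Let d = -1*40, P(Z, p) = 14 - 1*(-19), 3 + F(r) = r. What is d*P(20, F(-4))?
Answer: -1320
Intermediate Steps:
F(r) = -3 + r
P(Z, p) = 33 (P(Z, p) = 14 + 19 = 33)
d = -40
d*P(20, F(-4)) = -40*33 = -1320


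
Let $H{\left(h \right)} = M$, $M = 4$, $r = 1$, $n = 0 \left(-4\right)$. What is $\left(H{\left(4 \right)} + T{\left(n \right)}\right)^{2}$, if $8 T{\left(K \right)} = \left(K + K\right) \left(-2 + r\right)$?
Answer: $16$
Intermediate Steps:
$n = 0$
$T{\left(K \right)} = - \frac{K}{4}$ ($T{\left(K \right)} = \frac{\left(K + K\right) \left(-2 + 1\right)}{8} = \frac{2 K \left(-1\right)}{8} = \frac{\left(-2\right) K}{8} = - \frac{K}{4}$)
$H{\left(h \right)} = 4$
$\left(H{\left(4 \right)} + T{\left(n \right)}\right)^{2} = \left(4 - 0\right)^{2} = \left(4 + 0\right)^{2} = 4^{2} = 16$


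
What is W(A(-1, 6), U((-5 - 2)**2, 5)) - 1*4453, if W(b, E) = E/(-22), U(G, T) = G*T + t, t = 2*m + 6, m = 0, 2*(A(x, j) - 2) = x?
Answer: -98217/22 ≈ -4464.4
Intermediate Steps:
A(x, j) = 2 + x/2
t = 6 (t = 2*0 + 6 = 0 + 6 = 6)
U(G, T) = 6 + G*T (U(G, T) = G*T + 6 = 6 + G*T)
W(b, E) = -E/22 (W(b, E) = E*(-1/22) = -E/22)
W(A(-1, 6), U((-5 - 2)**2, 5)) - 1*4453 = -(6 + (-5 - 2)**2*5)/22 - 1*4453 = -(6 + (-7)**2*5)/22 - 4453 = -(6 + 49*5)/22 - 4453 = -(6 + 245)/22 - 4453 = -1/22*251 - 4453 = -251/22 - 4453 = -98217/22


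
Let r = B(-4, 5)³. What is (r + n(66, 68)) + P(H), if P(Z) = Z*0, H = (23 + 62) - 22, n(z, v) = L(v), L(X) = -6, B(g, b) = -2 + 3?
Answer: -5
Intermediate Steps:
B(g, b) = 1
n(z, v) = -6
r = 1 (r = 1³ = 1)
H = 63 (H = 85 - 22 = 63)
P(Z) = 0
(r + n(66, 68)) + P(H) = (1 - 6) + 0 = -5 + 0 = -5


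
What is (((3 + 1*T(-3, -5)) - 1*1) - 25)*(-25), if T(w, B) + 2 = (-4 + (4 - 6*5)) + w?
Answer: 1450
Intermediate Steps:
T(w, B) = -32 + w (T(w, B) = -2 + ((-4 + (4 - 6*5)) + w) = -2 + ((-4 + (4 - 1*30)) + w) = -2 + ((-4 + (4 - 30)) + w) = -2 + ((-4 - 26) + w) = -2 + (-30 + w) = -32 + w)
(((3 + 1*T(-3, -5)) - 1*1) - 25)*(-25) = (((3 + 1*(-32 - 3)) - 1*1) - 25)*(-25) = (((3 + 1*(-35)) - 1) - 25)*(-25) = (((3 - 35) - 1) - 25)*(-25) = ((-32 - 1) - 25)*(-25) = (-33 - 25)*(-25) = -58*(-25) = 1450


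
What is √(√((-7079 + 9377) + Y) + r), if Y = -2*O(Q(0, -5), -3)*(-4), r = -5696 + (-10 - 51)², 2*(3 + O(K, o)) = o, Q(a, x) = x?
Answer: √(-1975 + √2262) ≈ 43.903*I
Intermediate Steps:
O(K, o) = -3 + o/2
r = -1975 (r = -5696 + (-61)² = -5696 + 3721 = -1975)
Y = -36 (Y = -2*(-3 + (½)*(-3))*(-4) = -2*(-3 - 3/2)*(-4) = -2*(-9/2)*(-4) = 9*(-4) = -36)
√(√((-7079 + 9377) + Y) + r) = √(√((-7079 + 9377) - 36) - 1975) = √(√(2298 - 36) - 1975) = √(√2262 - 1975) = √(-1975 + √2262)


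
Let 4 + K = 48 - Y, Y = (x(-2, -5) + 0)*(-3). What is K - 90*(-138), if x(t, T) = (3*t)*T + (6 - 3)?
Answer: 12563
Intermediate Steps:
x(t, T) = 3 + 3*T*t (x(t, T) = 3*T*t + 3 = 3 + 3*T*t)
Y = -99 (Y = ((3 + 3*(-5)*(-2)) + 0)*(-3) = ((3 + 30) + 0)*(-3) = (33 + 0)*(-3) = 33*(-3) = -99)
K = 143 (K = -4 + (48 - 1*(-99)) = -4 + (48 + 99) = -4 + 147 = 143)
K - 90*(-138) = 143 - 90*(-138) = 143 + 12420 = 12563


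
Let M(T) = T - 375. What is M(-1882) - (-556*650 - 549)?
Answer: 359692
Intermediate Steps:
M(T) = -375 + T
M(-1882) - (-556*650 - 549) = (-375 - 1882) - (-556*650 - 549) = -2257 - (-361400 - 549) = -2257 - 1*(-361949) = -2257 + 361949 = 359692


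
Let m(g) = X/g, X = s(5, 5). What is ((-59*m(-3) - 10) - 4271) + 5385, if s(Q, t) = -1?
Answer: 3253/3 ≈ 1084.3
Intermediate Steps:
X = -1
m(g) = -1/g
((-59*m(-3) - 10) - 4271) + 5385 = ((-(-59)/(-3) - 10) - 4271) + 5385 = ((-(-59)*(-1)/3 - 10) - 4271) + 5385 = ((-59*⅓ - 10) - 4271) + 5385 = ((-59/3 - 10) - 4271) + 5385 = (-89/3 - 4271) + 5385 = -12902/3 + 5385 = 3253/3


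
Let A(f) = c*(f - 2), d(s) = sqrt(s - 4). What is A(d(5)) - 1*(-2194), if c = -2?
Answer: 2196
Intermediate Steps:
d(s) = sqrt(-4 + s)
A(f) = 4 - 2*f (A(f) = -2*(f - 2) = -2*(-2 + f) = 4 - 2*f)
A(d(5)) - 1*(-2194) = (4 - 2*sqrt(-4 + 5)) - 1*(-2194) = (4 - 2*sqrt(1)) + 2194 = (4 - 2*1) + 2194 = (4 - 2) + 2194 = 2 + 2194 = 2196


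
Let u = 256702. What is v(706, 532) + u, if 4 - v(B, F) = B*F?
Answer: -118886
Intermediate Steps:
v(B, F) = 4 - B*F
v(706, 532) + u = (4 - 1*706*532) + 256702 = (4 - 375592) + 256702 = -375588 + 256702 = -118886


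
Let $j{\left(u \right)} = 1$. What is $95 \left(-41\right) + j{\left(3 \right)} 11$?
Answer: $-3884$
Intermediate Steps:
$95 \left(-41\right) + j{\left(3 \right)} 11 = 95 \left(-41\right) + 1 \cdot 11 = -3895 + 11 = -3884$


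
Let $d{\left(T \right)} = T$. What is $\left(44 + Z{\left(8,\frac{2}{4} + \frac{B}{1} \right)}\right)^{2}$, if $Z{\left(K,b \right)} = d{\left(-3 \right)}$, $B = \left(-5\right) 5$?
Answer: $1681$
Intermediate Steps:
$B = -25$
$Z{\left(K,b \right)} = -3$
$\left(44 + Z{\left(8,\frac{2}{4} + \frac{B}{1} \right)}\right)^{2} = \left(44 - 3\right)^{2} = 41^{2} = 1681$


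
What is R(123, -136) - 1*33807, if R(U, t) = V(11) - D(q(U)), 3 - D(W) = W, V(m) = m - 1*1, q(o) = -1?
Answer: -33801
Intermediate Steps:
V(m) = -1 + m (V(m) = m - 1 = -1 + m)
D(W) = 3 - W
R(U, t) = 6 (R(U, t) = (-1 + 11) - (3 - 1*(-1)) = 10 - (3 + 1) = 10 - 1*4 = 10 - 4 = 6)
R(123, -136) - 1*33807 = 6 - 1*33807 = 6 - 33807 = -33801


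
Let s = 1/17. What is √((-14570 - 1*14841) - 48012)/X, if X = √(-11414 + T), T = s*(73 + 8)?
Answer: √255284457787/193957 ≈ 2.6050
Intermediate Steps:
s = 1/17 ≈ 0.058824
T = 81/17 (T = (73 + 8)/17 = (1/17)*81 = 81/17 ≈ 4.7647)
X = I*√3297269/17 (X = √(-11414 + 81/17) = √(-193957/17) = I*√3297269/17 ≈ 106.81*I)
√((-14570 - 1*14841) - 48012)/X = √((-14570 - 1*14841) - 48012)/((I*√3297269/17)) = √((-14570 - 14841) - 48012)*(-I*√3297269/193957) = √(-29411 - 48012)*(-I*√3297269/193957) = √(-77423)*(-I*√3297269/193957) = (I*√77423)*(-I*√3297269/193957) = √255284457787/193957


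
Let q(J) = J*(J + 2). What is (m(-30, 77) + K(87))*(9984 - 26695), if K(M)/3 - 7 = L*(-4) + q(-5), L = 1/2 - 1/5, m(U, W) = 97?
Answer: -13318667/5 ≈ -2.6637e+6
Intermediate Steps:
L = 3/10 (L = 1*(½) - 1*⅕ = ½ - ⅕ = 3/10 ≈ 0.30000)
q(J) = J*(2 + J)
K(M) = 312/5 (K(M) = 21 + 3*((3/10)*(-4) - 5*(2 - 5)) = 21 + 3*(-6/5 - 5*(-3)) = 21 + 3*(-6/5 + 15) = 21 + 3*(69/5) = 21 + 207/5 = 312/5)
(m(-30, 77) + K(87))*(9984 - 26695) = (97 + 312/5)*(9984 - 26695) = (797/5)*(-16711) = -13318667/5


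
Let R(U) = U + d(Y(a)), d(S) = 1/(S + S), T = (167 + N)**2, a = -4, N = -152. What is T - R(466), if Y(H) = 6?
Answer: -2893/12 ≈ -241.08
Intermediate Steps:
T = 225 (T = (167 - 152)**2 = 15**2 = 225)
d(S) = 1/(2*S)
R(U) = 1/12 + U (R(U) = U + (1/2)/6 = U + (1/2)*(1/6) = U + 1/12 = 1/12 + U)
T - R(466) = 225 - (1/12 + 466) = 225 - 1*5593/12 = 225 - 5593/12 = -2893/12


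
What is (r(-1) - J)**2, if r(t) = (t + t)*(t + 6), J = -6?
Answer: 16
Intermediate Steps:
r(t) = 2*t*(6 + t) (r(t) = (2*t)*(6 + t) = 2*t*(6 + t))
(r(-1) - J)**2 = (2*(-1)*(6 - 1) - 1*(-6))**2 = (2*(-1)*5 + 6)**2 = (-10 + 6)**2 = (-4)**2 = 16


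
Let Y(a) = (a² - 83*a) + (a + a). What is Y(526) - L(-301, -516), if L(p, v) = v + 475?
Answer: 234111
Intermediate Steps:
L(p, v) = 475 + v
Y(a) = a² - 81*a (Y(a) = (a² - 83*a) + 2*a = a² - 81*a)
Y(526) - L(-301, -516) = 526*(-81 + 526) - (475 - 516) = 526*445 - 1*(-41) = 234070 + 41 = 234111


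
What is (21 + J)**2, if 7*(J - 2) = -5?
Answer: 24336/49 ≈ 496.65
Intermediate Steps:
J = 9/7 (J = 2 + (1/7)*(-5) = 2 - 5/7 = 9/7 ≈ 1.2857)
(21 + J)**2 = (21 + 9/7)**2 = (156/7)**2 = 24336/49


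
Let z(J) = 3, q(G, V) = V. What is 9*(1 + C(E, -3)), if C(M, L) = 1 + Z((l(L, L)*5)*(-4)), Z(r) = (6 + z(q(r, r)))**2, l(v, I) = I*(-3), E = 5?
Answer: 747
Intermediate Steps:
l(v, I) = -3*I
Z(r) = 81 (Z(r) = (6 + 3)**2 = 9**2 = 81)
C(M, L) = 82 (C(M, L) = 1 + 81 = 82)
9*(1 + C(E, -3)) = 9*(1 + 82) = 9*83 = 747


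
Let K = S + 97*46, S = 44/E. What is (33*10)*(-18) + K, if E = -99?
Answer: -13306/9 ≈ -1478.4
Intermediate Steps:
S = -4/9 (S = 44/(-99) = 44*(-1/99) = -4/9 ≈ -0.44444)
K = 40154/9 (K = -4/9 + 97*46 = -4/9 + 4462 = 40154/9 ≈ 4461.6)
(33*10)*(-18) + K = (33*10)*(-18) + 40154/9 = 330*(-18) + 40154/9 = -5940 + 40154/9 = -13306/9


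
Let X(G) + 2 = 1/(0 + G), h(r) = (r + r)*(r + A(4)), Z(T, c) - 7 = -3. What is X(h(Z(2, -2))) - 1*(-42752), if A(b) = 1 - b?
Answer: 342001/8 ≈ 42750.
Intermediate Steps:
Z(T, c) = 4 (Z(T, c) = 7 - 3 = 4)
h(r) = 2*r*(-3 + r) (h(r) = (r + r)*(r + (1 - 1*4)) = (2*r)*(r + (1 - 4)) = (2*r)*(r - 3) = (2*r)*(-3 + r) = 2*r*(-3 + r))
X(G) = -2 + 1/G (X(G) = -2 + 1/(0 + G) = -2 + 1/G)
X(h(Z(2, -2))) - 1*(-42752) = (-2 + 1/(2*4*(-3 + 4))) - 1*(-42752) = (-2 + 1/(2*4*1)) + 42752 = (-2 + 1/8) + 42752 = -15/8 + 42752 = 342001/8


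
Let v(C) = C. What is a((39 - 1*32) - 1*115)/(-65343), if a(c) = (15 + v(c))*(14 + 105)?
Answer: 3689/21781 ≈ 0.16937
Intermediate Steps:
a(c) = 1785 + 119*c (a(c) = (15 + c)*(14 + 105) = (15 + c)*119 = 1785 + 119*c)
a((39 - 1*32) - 1*115)/(-65343) = (1785 + 119*((39 - 1*32) - 1*115))/(-65343) = (1785 + 119*((39 - 32) - 115))*(-1/65343) = (1785 + 119*(7 - 115))*(-1/65343) = (1785 + 119*(-108))*(-1/65343) = (1785 - 12852)*(-1/65343) = -11067*(-1/65343) = 3689/21781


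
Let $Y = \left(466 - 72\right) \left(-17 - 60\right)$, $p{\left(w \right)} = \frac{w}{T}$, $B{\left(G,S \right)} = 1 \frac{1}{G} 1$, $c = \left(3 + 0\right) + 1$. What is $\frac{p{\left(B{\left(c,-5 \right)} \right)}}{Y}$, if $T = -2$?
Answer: $\frac{1}{242704} \approx 4.1202 \cdot 10^{-6}$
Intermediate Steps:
$c = 4$ ($c = 3 + 1 = 4$)
$B{\left(G,S \right)} = \frac{1}{G}$ ($B{\left(G,S \right)} = \frac{1}{G} 1 = \frac{1}{G}$)
$p{\left(w \right)} = - \frac{w}{2}$ ($p{\left(w \right)} = \frac{w}{-2} = w \left(- \frac{1}{2}\right) = - \frac{w}{2}$)
$Y = -30338$ ($Y = 394 \left(-77\right) = -30338$)
$\frac{p{\left(B{\left(c,-5 \right)} \right)}}{Y} = \frac{\left(- \frac{1}{2}\right) \frac{1}{4}}{-30338} = \left(- \frac{1}{2}\right) \frac{1}{4} \left(- \frac{1}{30338}\right) = \left(- \frac{1}{8}\right) \left(- \frac{1}{30338}\right) = \frac{1}{242704}$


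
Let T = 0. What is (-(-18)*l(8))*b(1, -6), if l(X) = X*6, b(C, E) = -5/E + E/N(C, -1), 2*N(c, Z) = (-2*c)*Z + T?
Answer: -4464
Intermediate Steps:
N(c, Z) = -Z*c (N(c, Z) = ((-2*c)*Z + 0)/2 = (-2*Z*c + 0)/2 = (-2*Z*c)/2 = -Z*c)
b(C, E) = -5/E + E/C (b(C, E) = -5/E + E/((-1*(-1)*C)) = -5/E + E/C)
l(X) = 6*X
(-(-18)*l(8))*b(1, -6) = (-(-18)*6*8)*(-5/(-6) - 6/1) = (-(-18)*48)*(-5*(-1/6) - 6*1) = (-18*(-48))*(5/6 - 6) = 864*(-31/6) = -4464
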